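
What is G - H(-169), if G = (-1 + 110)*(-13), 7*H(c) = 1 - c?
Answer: -10089/7 ≈ -1441.3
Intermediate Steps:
H(c) = 1/7 - c/7 (H(c) = (1 - c)/7 = 1/7 - c/7)
G = -1417 (G = 109*(-13) = -1417)
G - H(-169) = -1417 - (1/7 - 1/7*(-169)) = -1417 - (1/7 + 169/7) = -1417 - 1*170/7 = -1417 - 170/7 = -10089/7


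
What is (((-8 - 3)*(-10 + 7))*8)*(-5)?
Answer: -1320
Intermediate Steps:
(((-8 - 3)*(-10 + 7))*8)*(-5) = (-11*(-3)*8)*(-5) = (33*8)*(-5) = 264*(-5) = -1320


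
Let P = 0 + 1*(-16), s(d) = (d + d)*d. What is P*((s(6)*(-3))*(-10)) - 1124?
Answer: -35684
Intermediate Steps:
s(d) = 2*d**2 (s(d) = (2*d)*d = 2*d**2)
P = -16 (P = 0 - 16 = -16)
P*((s(6)*(-3))*(-10)) - 1124 = -16*(2*6**2)*(-3)*(-10) - 1124 = -16*(2*36)*(-3)*(-10) - 1124 = -16*72*(-3)*(-10) - 1124 = -(-3456)*(-10) - 1124 = -16*2160 - 1124 = -34560 - 1124 = -35684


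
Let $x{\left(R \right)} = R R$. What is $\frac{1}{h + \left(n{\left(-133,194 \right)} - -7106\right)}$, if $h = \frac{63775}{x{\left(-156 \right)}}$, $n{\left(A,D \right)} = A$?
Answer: $\frac{24336}{169758703} \approx 0.00014336$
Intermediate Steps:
$x{\left(R \right)} = R^{2}$
$h = \frac{63775}{24336}$ ($h = \frac{63775}{\left(-156\right)^{2}} = \frac{63775}{24336} \approx 2.6206$)
$\frac{1}{h + \left(n{\left(-133,194 \right)} - -7106\right)} = \frac{1}{\frac{63775}{24336} - -6973} = \frac{1}{\frac{63775}{24336} + \left(-133 + 7106\right)} = \frac{1}{\frac{63775}{24336} + 6973} = \frac{1}{\frac{169758703}{24336}} = \frac{24336}{169758703}$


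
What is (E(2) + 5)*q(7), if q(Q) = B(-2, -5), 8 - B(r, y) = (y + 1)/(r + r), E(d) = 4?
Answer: 63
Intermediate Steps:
B(r, y) = 8 - (1 + y)/(2*r) (B(r, y) = 8 - (y + 1)/(r + r) = 8 - (1 + y)/(2*r))
q(Q) = 7 (q(Q) = (1/2)*(-1 - 1*(-5) + 16*(-2))/(-2) = (1/2)*(-1/2)*(-1 + 5 - 32) = (1/2)*(-1/2)*(-28) = 7)
(E(2) + 5)*q(7) = (4 + 5)*7 = 9*7 = 63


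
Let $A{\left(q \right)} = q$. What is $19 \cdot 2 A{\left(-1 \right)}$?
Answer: $-38$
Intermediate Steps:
$19 \cdot 2 A{\left(-1 \right)} = 19 \cdot 2 \left(-1\right) = 38 \left(-1\right) = -38$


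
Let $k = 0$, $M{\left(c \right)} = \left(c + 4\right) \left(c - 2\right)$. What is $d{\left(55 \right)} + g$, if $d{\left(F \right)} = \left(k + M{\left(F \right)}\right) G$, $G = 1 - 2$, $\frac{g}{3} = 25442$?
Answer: $73199$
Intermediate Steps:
$g = 76326$ ($g = 3 \cdot 25442 = 76326$)
$M{\left(c \right)} = \left(-2 + c\right) \left(4 + c\right)$ ($M{\left(c \right)} = \left(4 + c\right) \left(-2 + c\right) = \left(-2 + c\right) \left(4 + c\right)$)
$G = -1$ ($G = 1 - 2 = -1$)
$d{\left(F \right)} = 8 - F^{2} - 2 F$ ($d{\left(F \right)} = \left(0 + \left(-8 + F^{2} + 2 F\right)\right) \left(-1\right) = \left(-8 + F^{2} + 2 F\right) \left(-1\right) = 8 - F^{2} - 2 F$)
$d{\left(55 \right)} + g = \left(8 - 55^{2} - 110\right) + 76326 = \left(8 - 3025 - 110\right) + 76326 = -3127 + 76326 = 73199$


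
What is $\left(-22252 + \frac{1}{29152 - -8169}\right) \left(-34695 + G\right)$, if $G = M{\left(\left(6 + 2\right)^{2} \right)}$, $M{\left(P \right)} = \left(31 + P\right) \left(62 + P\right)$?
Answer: $\frac{18872360097975}{37321} \approx 5.0568 \cdot 10^{8}$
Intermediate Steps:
$G = 11970$ ($G = 1922 + \left(\left(6 + 2\right)^{2}\right)^{2} + 93 \left(6 + 2\right)^{2} = 1922 + \left(8^{2}\right)^{2} + 93 \cdot 8^{2} = 1922 + 64^{2} + 93 \cdot 64 = 1922 + 4096 + 5952 = 11970$)
$\left(-22252 + \frac{1}{29152 - -8169}\right) \left(-34695 + G\right) = \left(-22252 + \frac{1}{29152 - -8169}\right) \left(-34695 + 11970\right) = \left(-22252 + \frac{1}{29152 + \left(-10385 + 18554\right)}\right) \left(-22725\right) = \left(-22252 + \frac{1}{29152 + 8169}\right) \left(-22725\right) = \left(-22252 + \frac{1}{37321}\right) \left(-22725\right) = \left(- \frac{830466891}{37321}\right) \left(-22725\right) = \frac{18872360097975}{37321}$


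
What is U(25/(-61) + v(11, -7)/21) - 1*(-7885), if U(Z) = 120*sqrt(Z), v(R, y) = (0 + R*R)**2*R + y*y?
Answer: 7885 + 600*sqrt(55945967)/427 ≈ 18395.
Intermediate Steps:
v(R, y) = R**5 + y**2 (v(R, y) = (0 + R**2)**2*R + y**2 = (R**2)**2*R + y**2 = R**4*R + y**2 = R**5 + y**2)
U(25/(-61) + v(11, -7)/21) - 1*(-7885) = 120*sqrt(25/(-61) + (11**5 + (-7)**2)/21) - 1*(-7885) = 120*sqrt(25*(-1/61) + (161051 + 49)*(1/21)) + 7885 = 120*sqrt(-25/61 + 161100*(1/21)) + 7885 = 120*sqrt(-25/61 + 53700/7) + 7885 = 120*sqrt(3275525/427) + 7885 = 120*(5*sqrt(55945967)/427) + 7885 = 600*sqrt(55945967)/427 + 7885 = 7885 + 600*sqrt(55945967)/427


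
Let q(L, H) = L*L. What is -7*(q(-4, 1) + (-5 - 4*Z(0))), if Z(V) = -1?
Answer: -105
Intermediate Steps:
q(L, H) = L²
-7*(q(-4, 1) + (-5 - 4*Z(0))) = -7*((-4)² + (-5 - 4*(-1))) = -7*(16 + (-5 + 4)) = -7*(16 - 1) = -7*15 = -105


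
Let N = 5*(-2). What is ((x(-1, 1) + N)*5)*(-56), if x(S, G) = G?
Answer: 2520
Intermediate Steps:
N = -10
((x(-1, 1) + N)*5)*(-56) = ((1 - 10)*5)*(-56) = -9*5*(-56) = -45*(-56) = 2520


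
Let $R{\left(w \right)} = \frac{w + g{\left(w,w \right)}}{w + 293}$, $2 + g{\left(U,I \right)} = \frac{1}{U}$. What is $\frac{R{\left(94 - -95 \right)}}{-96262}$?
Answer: $- \frac{8836}{2192318919} \approx -4.0304 \cdot 10^{-6}$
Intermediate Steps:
$g{\left(U,I \right)} = -2 + \frac{1}{U}$
$R{\left(w \right)} = \frac{-2 + w + \frac{1}{w}}{293 + w}$ ($R{\left(w \right)} = \frac{w - \left(2 - \frac{1}{w}\right)}{w + 293} = \frac{-2 + w + \frac{1}{w}}{293 + w}$)
$\frac{R{\left(94 - -95 \right)}}{-96262} = \frac{\frac{1}{94 - -95} \frac{1}{293 + \left(94 - -95\right)} \left(1 + \left(94 - -95\right) \left(-2 + \left(94 - -95\right)\right)\right)}{-96262} = \frac{1 + \left(94 + 95\right) \left(-2 + \left(94 + 95\right)\right)}{\left(94 + 95\right) \left(293 + \left(94 + 95\right)\right)} \left(- \frac{1}{96262}\right) = \frac{1 + 189 \left(-2 + 189\right)}{189 \left(293 + 189\right)} \left(- \frac{1}{96262}\right) = \frac{1 + 189 \cdot 187}{189 \cdot 482} \left(- \frac{1}{96262}\right) = \frac{1}{189} \cdot \frac{1}{482} \left(1 + 35343\right) \left(- \frac{1}{96262}\right) = \frac{1}{189} \cdot \frac{1}{482} \cdot 35344 \left(- \frac{1}{96262}\right) = \frac{17672}{45549} \left(- \frac{1}{96262}\right) = - \frac{8836}{2192318919}$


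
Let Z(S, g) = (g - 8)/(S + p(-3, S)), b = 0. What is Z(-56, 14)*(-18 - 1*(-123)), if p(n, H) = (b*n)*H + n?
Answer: -630/59 ≈ -10.678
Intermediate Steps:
p(n, H) = n (p(n, H) = (0*n)*H + n = 0*H + n = 0 + n = n)
Z(S, g) = (-8 + g)/(-3 + S) (Z(S, g) = (g - 8)/(S - 3) = (-8 + g)/(-3 + S))
Z(-56, 14)*(-18 - 1*(-123)) = ((-8 + 14)/(-3 - 56))*(-18 - 1*(-123)) = (6/(-59))*(-18 + 123) = -1/59*6*105 = -6/59*105 = -630/59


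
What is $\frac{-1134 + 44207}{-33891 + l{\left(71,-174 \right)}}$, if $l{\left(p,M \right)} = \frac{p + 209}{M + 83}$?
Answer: $- \frac{559949}{440623} \approx -1.2708$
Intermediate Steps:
$l{\left(p,M \right)} = \frac{209 + p}{83 + M}$
$\frac{-1134 + 44207}{-33891 + l{\left(71,-174 \right)}} = \frac{-1134 + 44207}{-33891 + \frac{209 + 71}{83 - 174}} = \frac{43073}{-33891 + \frac{1}{-91} \cdot 280} = \frac{43073}{-33891 - \frac{40}{13}} = \frac{43073}{- \frac{440623}{13}} = 43073 \left(- \frac{13}{440623}\right) = - \frac{559949}{440623}$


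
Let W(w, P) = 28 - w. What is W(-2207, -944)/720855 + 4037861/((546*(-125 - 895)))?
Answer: -64654834999/8921301480 ≈ -7.2472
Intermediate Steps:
W(-2207, -944)/720855 + 4037861/((546*(-125 - 895))) = (28 - 1*(-2207))/720855 + 4037861/((546*(-125 - 895))) = (28 + 2207)*(1/720855) + 4037861/((546*(-1020))) = 2235*(1/720855) + 4037861/(-556920) = 149/48057 + 4037861*(-1/556920) = 149/48057 - 4037861/556920 = -64654834999/8921301480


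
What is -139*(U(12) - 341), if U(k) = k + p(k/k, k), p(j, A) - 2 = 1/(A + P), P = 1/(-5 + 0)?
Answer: 2681032/59 ≈ 45441.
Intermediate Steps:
P = -⅕ (P = 1/(-5) = -⅕ ≈ -0.20000)
p(j, A) = 2 + 1/(-⅕ + A) (p(j, A) = 2 + 1/(A - ⅕) = 2 + 1/(-⅕ + A))
U(k) = k + (3 + 10*k)/(-1 + 5*k)
-139*(U(12) - 341) = -139*((3 + 5*12² + 9*12)/(-1 + 5*12) - 341) = -139*((3 + 5*144 + 108)/(-1 + 60) - 341) = -139*((3 + 720 + 108)/59 - 341) = -139*((1/59)*831 - 341) = -139*(831/59 - 341) = -139*(-19288/59) = 2681032/59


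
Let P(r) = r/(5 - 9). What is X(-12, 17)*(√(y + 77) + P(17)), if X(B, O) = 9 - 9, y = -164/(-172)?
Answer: 0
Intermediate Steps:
y = 41/43 (y = -164*(-1/172) = 41/43 ≈ 0.95349)
P(r) = -r/4 (P(r) = r/(-4) = r*(-¼) = -r/4)
X(B, O) = 0
X(-12, 17)*(√(y + 77) + P(17)) = 0*(√(41/43 + 77) - ¼*17) = 0*(√(3352/43) - 17/4) = 0*(2*√36034/43 - 17/4) = 0*(-17/4 + 2*√36034/43) = 0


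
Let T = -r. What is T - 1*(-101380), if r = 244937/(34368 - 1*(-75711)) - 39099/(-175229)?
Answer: 1955474950721186/19289033091 ≈ 1.0138e+5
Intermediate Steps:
r = 47224044394/19289033091 (r = 244937/(34368 + 75711) - 39099*(-1/175229) = 244937/110079 + 39099/175229 = 47224044394/19289033091 ≈ 2.4482)
T = -47224044394/19289033091 (T = -1*47224044394/19289033091 = -47224044394/19289033091 ≈ -2.4482)
T - 1*(-101380) = -47224044394/19289033091 - 1*(-101380) = -47224044394/19289033091 + 101380 = 1955474950721186/19289033091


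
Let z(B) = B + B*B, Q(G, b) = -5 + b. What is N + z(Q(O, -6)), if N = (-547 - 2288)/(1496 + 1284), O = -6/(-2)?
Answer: 60593/556 ≈ 108.98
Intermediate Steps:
O = 3 (O = -6*(-½) = 3)
z(B) = B + B²
N = -567/556 (N = -2835/2780 = -2835*1/2780 = -567/556 ≈ -1.0198)
N + z(Q(O, -6)) = -567/556 + (-5 - 6)*(1 + (-5 - 6)) = -567/556 - 11*(1 - 11) = -567/556 - 11*(-10) = -567/556 + 110 = 60593/556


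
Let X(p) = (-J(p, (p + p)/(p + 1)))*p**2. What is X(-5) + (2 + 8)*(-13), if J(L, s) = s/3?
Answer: -905/6 ≈ -150.83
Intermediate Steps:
J(L, s) = s/3 (J(L, s) = s*(1/3) = s/3)
X(p) = -2*p**3/(3*(1 + p)) (X(p) = (-(p + p)/(p + 1)/3)*p**2 = (-(2*p)/(1 + p)/3)*p**2 = (-2*p/(1 + p)/3)*p**2 = (-2*p/(3*(1 + p)))*p**2 = -2*p**3/(3*(1 + p)))
X(-5) + (2 + 8)*(-13) = -2*(-5)**3/(3 + 3*(-5)) + (2 + 8)*(-13) = -2*(-125)/(3 - 15) + 10*(-13) = -2*(-125)/(-12) - 130 = -2*(-125)*(-1/12) - 130 = -125/6 - 130 = -905/6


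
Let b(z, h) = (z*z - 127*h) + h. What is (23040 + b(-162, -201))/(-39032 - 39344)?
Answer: -37305/39188 ≈ -0.95195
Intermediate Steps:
b(z, h) = z² - 126*h (b(z, h) = (z² - 127*h) + h = z² - 126*h)
(23040 + b(-162, -201))/(-39032 - 39344) = (23040 + ((-162)² - 126*(-201)))/(-39032 - 39344) = (23040 + (26244 + 25326))/(-78376) = (23040 + 51570)*(-1/78376) = 74610*(-1/78376) = -37305/39188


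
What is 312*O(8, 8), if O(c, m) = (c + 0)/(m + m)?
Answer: 156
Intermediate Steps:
O(c, m) = c/(2*m) (O(c, m) = c/((2*m)) = c*(1/(2*m)) = c/(2*m))
312*O(8, 8) = 312*((½)*8/8) = 312*((½)*8*(⅛)) = 312*(½) = 156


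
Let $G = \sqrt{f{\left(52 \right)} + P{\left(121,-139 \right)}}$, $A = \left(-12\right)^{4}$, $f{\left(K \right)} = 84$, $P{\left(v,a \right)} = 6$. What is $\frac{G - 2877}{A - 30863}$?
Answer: $\frac{2877}{10127} - \frac{3 \sqrt{10}}{10127} \approx 0.28316$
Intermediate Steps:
$A = 20736$
$G = 3 \sqrt{10}$ ($G = \sqrt{84 + 6} = \sqrt{90} = 3 \sqrt{10} \approx 9.4868$)
$\frac{G - 2877}{A - 30863} = \frac{3 \sqrt{10} - 2877}{20736 - 30863} = \frac{-2877 + 3 \sqrt{10}}{-10127} = \left(-2877 + 3 \sqrt{10}\right) \left(- \frac{1}{10127}\right) = \frac{2877}{10127} - \frac{3 \sqrt{10}}{10127}$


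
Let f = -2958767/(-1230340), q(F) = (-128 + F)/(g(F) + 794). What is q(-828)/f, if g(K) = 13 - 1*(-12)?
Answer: -1176205040/2423230173 ≈ -0.48539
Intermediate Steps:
g(K) = 25 (g(K) = 13 + 12 = 25)
q(F) = -128/819 + F/819 (q(F) = (-128 + F)/(25 + 794) = (-128 + F)/819 = (-128 + F)*(1/819) = -128/819 + F/819)
f = 2958767/1230340 (f = -2958767*(-1/1230340) = 2958767/1230340 ≈ 2.4048)
q(-828)/f = (-128/819 + (1/819)*(-828))/(2958767/1230340) = (-128/819 - 92/91)*(1230340/2958767) = -956/819*1230340/2958767 = -1176205040/2423230173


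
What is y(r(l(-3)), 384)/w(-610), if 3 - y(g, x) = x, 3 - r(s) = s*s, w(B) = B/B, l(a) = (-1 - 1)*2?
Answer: -381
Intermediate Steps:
l(a) = -4 (l(a) = -2*2 = -4)
w(B) = 1
r(s) = 3 - s² (r(s) = 3 - s*s = 3 - s²)
y(g, x) = 3 - x
y(r(l(-3)), 384)/w(-610) = (3 - 1*384)/1 = (3 - 384)*1 = -381*1 = -381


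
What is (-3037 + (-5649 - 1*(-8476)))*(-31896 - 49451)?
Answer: 17082870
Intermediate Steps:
(-3037 + (-5649 - 1*(-8476)))*(-31896 - 49451) = (-3037 + (-5649 + 8476))*(-81347) = (-3037 + 2827)*(-81347) = -210*(-81347) = 17082870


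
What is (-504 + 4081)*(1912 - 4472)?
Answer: -9157120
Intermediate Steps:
(-504 + 4081)*(1912 - 4472) = 3577*(-2560) = -9157120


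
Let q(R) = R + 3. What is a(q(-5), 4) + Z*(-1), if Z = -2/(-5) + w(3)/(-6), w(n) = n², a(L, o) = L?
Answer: -9/10 ≈ -0.90000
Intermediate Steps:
q(R) = 3 + R
Z = -11/10 (Z = -2/(-5) + 3²/(-6) = -2*(-⅕) + 9*(-⅙) = ⅖ - 3/2 = -11/10 ≈ -1.1000)
a(q(-5), 4) + Z*(-1) = (3 - 5) - 11/10*(-1) = -2 + 11/10 = -9/10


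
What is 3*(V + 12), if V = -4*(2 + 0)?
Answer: 12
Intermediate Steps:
V = -8 (V = -4*2 = -8)
3*(V + 12) = 3*(-8 + 12) = 3*4 = 12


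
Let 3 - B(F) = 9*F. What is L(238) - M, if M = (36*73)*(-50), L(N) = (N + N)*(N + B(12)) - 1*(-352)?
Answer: 195060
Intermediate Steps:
B(F) = 3 - 9*F
L(N) = 352 + 2*N*(-105 + N) (L(N) = (N + N)*(N + (3 - 9*12)) - 1*(-352) = (2*N)*(N + (3 - 108)) + 352 = (2*N)*(N - 105) + 352 = (2*N)*(-105 + N) + 352 = 2*N*(-105 + N) + 352 = 352 + 2*N*(-105 + N))
M = -131400 (M = 2628*(-50) = -131400)
L(238) - M = (352 - 210*238 + 2*238²) - 1*(-131400) = (352 - 49980 + 2*56644) + 131400 = (352 - 49980 + 113288) + 131400 = 63660 + 131400 = 195060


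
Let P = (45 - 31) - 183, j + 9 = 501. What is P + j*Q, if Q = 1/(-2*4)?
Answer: -461/2 ≈ -230.50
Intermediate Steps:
Q = -1/8 (Q = 1/(-8) = -1/8 ≈ -0.12500)
j = 492 (j = -9 + 501 = 492)
P = -169 (P = 14 - 183 = -169)
P + j*Q = -169 + 492*(-1/8) = -169 - 123/2 = -461/2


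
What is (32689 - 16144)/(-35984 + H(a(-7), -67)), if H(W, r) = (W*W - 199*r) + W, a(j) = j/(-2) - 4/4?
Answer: -66180/90569 ≈ -0.73071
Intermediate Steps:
a(j) = -1 - j/2 (a(j) = j*(-½) - 4*¼ = -j/2 - 1 = -1 - j/2)
H(W, r) = W + W² - 199*r (H(W, r) = (W² - 199*r) + W = W + W² - 199*r)
(32689 - 16144)/(-35984 + H(a(-7), -67)) = (32689 - 16144)/(-35984 + ((-1 - ½*(-7)) + (-1 - ½*(-7))² - 199*(-67))) = 16545/(-35984 + ((-1 + 7/2) + (-1 + 7/2)² + 13333)) = 16545/(-35984 + (5/2 + (5/2)² + 13333)) = 16545/(-35984 + (5/2 + 25/4 + 13333)) = 16545/(-35984 + 53367/4) = 16545/(-90569/4) = 16545*(-4/90569) = -66180/90569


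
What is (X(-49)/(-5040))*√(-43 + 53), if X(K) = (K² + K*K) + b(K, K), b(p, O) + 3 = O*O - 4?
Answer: -257*√10/180 ≈ -4.5150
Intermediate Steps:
b(p, O) = -7 + O² (b(p, O) = -3 + (O*O - 4) = -3 + (O² - 4) = -3 + (-4 + O²) = -7 + O²)
X(K) = -7 + 3*K² (X(K) = (K² + K*K) + (-7 + K²) = (K² + K²) + (-7 + K²) = 2*K² + (-7 + K²) = -7 + 3*K²)
(X(-49)/(-5040))*√(-43 + 53) = ((-7 + 3*(-49)²)/(-5040))*√(-43 + 53) = ((-7 + 3*2401)*(-1/5040))*√10 = ((-7 + 7203)*(-1/5040))*√10 = (7196*(-1/5040))*√10 = -257*√10/180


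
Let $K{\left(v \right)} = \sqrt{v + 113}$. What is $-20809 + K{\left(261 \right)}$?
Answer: $-20809 + \sqrt{374} \approx -20790.0$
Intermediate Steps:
$K{\left(v \right)} = \sqrt{113 + v}$
$-20809 + K{\left(261 \right)} = -20809 + \sqrt{113 + 261} = -20809 + \sqrt{374}$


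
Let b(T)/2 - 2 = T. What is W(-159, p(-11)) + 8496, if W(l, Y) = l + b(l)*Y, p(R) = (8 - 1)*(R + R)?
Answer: 56693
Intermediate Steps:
p(R) = 14*R (p(R) = 7*(2*R) = 14*R)
b(T) = 4 + 2*T
W(l, Y) = l + Y*(4 + 2*l) (W(l, Y) = l + (4 + 2*l)*Y = l + Y*(4 + 2*l))
W(-159, p(-11)) + 8496 = (-159 + 2*(14*(-11))*(2 - 159)) + 8496 = (-159 + 2*(-154)*(-157)) + 8496 = (-159 + 48356) + 8496 = 48197 + 8496 = 56693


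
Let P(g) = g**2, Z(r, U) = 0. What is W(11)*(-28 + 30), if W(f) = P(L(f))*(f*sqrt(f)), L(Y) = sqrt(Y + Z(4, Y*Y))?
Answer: 242*sqrt(11) ≈ 802.62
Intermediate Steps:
L(Y) = sqrt(Y) (L(Y) = sqrt(Y + 0) = sqrt(Y))
W(f) = f**(5/2) (W(f) = (sqrt(f))**2*(f*sqrt(f)) = f*f**(3/2) = f**(5/2))
W(11)*(-28 + 30) = 11**(5/2)*(-28 + 30) = (121*sqrt(11))*2 = 242*sqrt(11)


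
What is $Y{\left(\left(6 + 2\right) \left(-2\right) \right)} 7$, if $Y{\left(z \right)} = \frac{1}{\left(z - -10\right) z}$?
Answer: $\frac{7}{96} \approx 0.072917$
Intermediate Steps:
$Y{\left(z \right)} = \frac{1}{z \left(10 + z\right)}$ ($Y{\left(z \right)} = \frac{1}{\left(z + 10\right) z} = \frac{1}{\left(10 + z\right) z} = \frac{1}{z \left(10 + z\right)}$)
$Y{\left(\left(6 + 2\right) \left(-2\right) \right)} 7 = \frac{1}{\left(6 + 2\right) \left(-2\right) \left(10 + \left(6 + 2\right) \left(-2\right)\right)} 7 = \frac{1}{8 \left(-2\right) \left(10 + 8 \left(-2\right)\right)} 7 = \frac{1}{\left(-16\right) \left(10 - 16\right)} 7 = - \frac{1}{16 \left(-6\right)} 7 = \left(- \frac{1}{16}\right) \left(- \frac{1}{6}\right) 7 = \frac{1}{96} \cdot 7 = \frac{7}{96}$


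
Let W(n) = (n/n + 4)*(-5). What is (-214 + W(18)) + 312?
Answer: 73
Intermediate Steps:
W(n) = -25 (W(n) = (1 + 4)*(-5) = 5*(-5) = -25)
(-214 + W(18)) + 312 = (-214 - 25) + 312 = -239 + 312 = 73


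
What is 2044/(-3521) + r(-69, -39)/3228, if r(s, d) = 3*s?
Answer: -348899/541228 ≈ -0.64464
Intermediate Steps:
2044/(-3521) + r(-69, -39)/3228 = 2044/(-3521) + (3*(-69))/3228 = 2044*(-1/3521) - 207*1/3228 = -292/503 - 69/1076 = -348899/541228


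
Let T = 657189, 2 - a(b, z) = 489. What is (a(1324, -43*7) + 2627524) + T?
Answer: 3284226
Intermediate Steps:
a(b, z) = -487 (a(b, z) = 2 - 1*489 = 2 - 489 = -487)
(a(1324, -43*7) + 2627524) + T = (-487 + 2627524) + 657189 = 2627037 + 657189 = 3284226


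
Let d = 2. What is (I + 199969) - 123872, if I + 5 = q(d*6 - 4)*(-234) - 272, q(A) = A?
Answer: 73948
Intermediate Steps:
I = -2149 (I = -5 + ((2*6 - 4)*(-234) - 272) = -5 + ((12 - 4)*(-234) - 272) = -5 + (8*(-234) - 272) = -5 + (-1872 - 272) = -5 - 2144 = -2149)
(I + 199969) - 123872 = (-2149 + 199969) - 123872 = 197820 - 123872 = 73948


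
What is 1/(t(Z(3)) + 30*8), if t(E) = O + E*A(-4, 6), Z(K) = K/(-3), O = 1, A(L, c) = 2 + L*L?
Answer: 1/223 ≈ 0.0044843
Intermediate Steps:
A(L, c) = 2 + L²
Z(K) = -K/3 (Z(K) = K*(-⅓) = -K/3)
t(E) = 1 + 18*E (t(E) = 1 + E*(2 + (-4)²) = 1 + E*(2 + 16) = 1 + E*18 = 1 + 18*E)
1/(t(Z(3)) + 30*8) = 1/((1 + 18*(-⅓*3)) + 30*8) = 1/((1 + 18*(-1)) + 240) = 1/((1 - 18) + 240) = 1/(-17 + 240) = 1/223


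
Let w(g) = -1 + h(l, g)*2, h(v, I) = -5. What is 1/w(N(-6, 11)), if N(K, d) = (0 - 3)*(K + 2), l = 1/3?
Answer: -1/11 ≈ -0.090909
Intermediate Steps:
l = ⅓ ≈ 0.33333
N(K, d) = -6 - 3*K (N(K, d) = -3*(2 + K) = -6 - 3*K)
w(g) = -11 (w(g) = -1 - 5*2 = -1 - 10 = -11)
1/w(N(-6, 11)) = 1/(-11) = -1/11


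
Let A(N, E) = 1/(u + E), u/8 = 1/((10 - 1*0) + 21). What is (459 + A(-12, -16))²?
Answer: 50158529521/238144 ≈ 2.1062e+5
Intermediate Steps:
u = 8/31 (u = 8/((10 - 1*0) + 21) = 8/((10 + 0) + 21) = 8/(10 + 21) = 8/31 ≈ 0.25806)
A(N, E) = 1/(8/31 + E)
(459 + A(-12, -16))² = (459 + 31/(8 + 31*(-16)))² = (459 + 31/(8 - 496))² = (459 + 31/(-488))² = (459 + 31*(-1/488))² = (459 - 31/488)² = (223961/488)² = 50158529521/238144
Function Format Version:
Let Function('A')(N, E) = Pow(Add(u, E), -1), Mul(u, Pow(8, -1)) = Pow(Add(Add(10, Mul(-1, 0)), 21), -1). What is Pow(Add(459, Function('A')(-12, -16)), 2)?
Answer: Rational(50158529521, 238144) ≈ 2.1062e+5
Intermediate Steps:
u = Rational(8, 31) (u = Mul(8, Pow(Add(Add(10, Mul(-1, 0)), 21), -1)) = Mul(8, Pow(Add(Add(10, 0), 21), -1)) = Mul(8, Pow(Add(10, 21), -1)) = Mul(8, Pow(31, -1)) = Mul(8, Rational(1, 31)) = Rational(8, 31) ≈ 0.25806)
Function('A')(N, E) = Pow(Add(Rational(8, 31), E), -1)
Pow(Add(459, Function('A')(-12, -16)), 2) = Pow(Add(459, Mul(31, Pow(Add(8, Mul(31, -16)), -1))), 2) = Pow(Add(459, Mul(31, Pow(Add(8, -496), -1))), 2) = Pow(Add(459, Mul(31, Pow(-488, -1))), 2) = Pow(Add(459, Mul(31, Rational(-1, 488))), 2) = Pow(Add(459, Rational(-31, 488)), 2) = Pow(Rational(223961, 488), 2) = Rational(50158529521, 238144)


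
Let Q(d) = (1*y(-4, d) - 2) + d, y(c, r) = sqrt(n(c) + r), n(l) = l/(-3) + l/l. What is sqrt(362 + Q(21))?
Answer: sqrt(3429 + 3*sqrt(210))/3 ≈ 19.643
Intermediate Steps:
n(l) = 1 - l/3 (n(l) = l*(-1/3) + 1 = -l/3 + 1 = 1 - l/3)
y(c, r) = sqrt(1 + r - c/3) (y(c, r) = sqrt((1 - c/3) + r) = sqrt(1 + r - c/3))
Q(d) = -2 + d + sqrt(21 + 9*d)/3 (Q(d) = (1*(sqrt(9 - 3*(-4) + 9*d)/3) - 2) + d = (1*(sqrt(9 + 12 + 9*d)/3) - 2) + d = (1*(sqrt(21 + 9*d)/3) - 2) + d = (sqrt(21 + 9*d)/3 - 2) + d = (-2 + sqrt(21 + 9*d)/3) + d = -2 + d + sqrt(21 + 9*d)/3)
sqrt(362 + Q(21)) = sqrt(362 + (-2 + 21 + sqrt(21 + 9*21)/3)) = sqrt(362 + (-2 + 21 + sqrt(21 + 189)/3)) = sqrt(362 + (-2 + 21 + sqrt(210)/3)) = sqrt(362 + (19 + sqrt(210)/3)) = sqrt(381 + sqrt(210)/3)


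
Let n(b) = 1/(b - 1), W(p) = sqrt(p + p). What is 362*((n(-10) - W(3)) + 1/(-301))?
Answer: -112944/3311 - 362*sqrt(6) ≈ -920.83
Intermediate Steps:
W(p) = sqrt(2)*sqrt(p) (W(p) = sqrt(2*p) = sqrt(2)*sqrt(p))
n(b) = 1/(-1 + b)
362*((n(-10) - W(3)) + 1/(-301)) = 362*((1/(-1 - 10) - sqrt(2)*sqrt(3)) + 1/(-301)) = 362*((1/(-11) - sqrt(6)) - 1/301) = 362*((-1/11 - sqrt(6)) - 1/301) = 362*(-312/3311 - sqrt(6)) = -112944/3311 - 362*sqrt(6)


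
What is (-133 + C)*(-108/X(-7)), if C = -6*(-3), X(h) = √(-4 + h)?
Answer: -12420*I*√11/11 ≈ -3744.8*I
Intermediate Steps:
C = 18
(-133 + C)*(-108/X(-7)) = (-133 + 18)*(-108/√(-4 - 7)) = -(-12420)/(√(-11)) = -(-12420)/(I*√11) = -(-12420)*(-I*√11/11) = -12420*I*√11/11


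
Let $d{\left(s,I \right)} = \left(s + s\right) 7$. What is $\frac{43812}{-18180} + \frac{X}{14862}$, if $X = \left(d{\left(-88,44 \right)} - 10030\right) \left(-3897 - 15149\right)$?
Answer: $\frac{18050403201}{1250885} \approx 14430.0$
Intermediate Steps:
$d{\left(s,I \right)} = 14 s$ ($d{\left(s,I \right)} = 2 s 7 = 14 s$)
$X = 214496052$ ($X = \left(14 \left(-88\right) - 10030\right) \left(-3897 - 15149\right) = \left(-1232 - 10030\right) \left(-19046\right) = \left(-11262\right) \left(-19046\right) = 214496052$)
$\frac{43812}{-18180} + \frac{X}{14862} = \frac{43812}{-18180} + \frac{214496052}{14862} = 43812 \left(- \frac{1}{18180}\right) + 214496052 \cdot \frac{1}{14862} = - \frac{1217}{505} + \frac{35749342}{2477} = \frac{18050403201}{1250885}$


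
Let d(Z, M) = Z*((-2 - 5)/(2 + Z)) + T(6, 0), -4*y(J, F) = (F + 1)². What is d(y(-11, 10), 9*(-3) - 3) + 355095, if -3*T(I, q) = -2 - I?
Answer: 120375568/339 ≈ 3.5509e+5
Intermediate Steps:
T(I, q) = ⅔ + I/3 (T(I, q) = -(-2 - I)/3 = ⅔ + I/3)
y(J, F) = -(1 + F)²/4 (y(J, F) = -(F + 1)²/4 = -(1 + F)²/4)
d(Z, M) = 8/3 - 7*Z/(2 + Z) (d(Z, M) = Z*((-2 - 5)/(2 + Z)) + (⅔ + (⅓)*6) = Z*(-7/(2 + Z)) + (⅔ + 2) = -7*Z/(2 + Z) + 8/3 = 8/3 - 7*Z/(2 + Z))
d(y(-11, 10), 9*(-3) - 3) + 355095 = (16 - (-13)*(1 + 10)²/4)/(3*(2 - (1 + 10)²/4)) + 355095 = (16 - (-13)*11²/4)/(3*(2 - ¼*11²)) + 355095 = (16 - (-13)*121/4)/(3*(2 - ¼*121)) + 355095 = (16 - 13*(-121/4))/(3*(2 - 121/4)) + 355095 = (16 + 1573/4)/(3*(-113/4)) + 355095 = (⅓)*(-4/113)*(1637/4) + 355095 = -1637/339 + 355095 = 120375568/339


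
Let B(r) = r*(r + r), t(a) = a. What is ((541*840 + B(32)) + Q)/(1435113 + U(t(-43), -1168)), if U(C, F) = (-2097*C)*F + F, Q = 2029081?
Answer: -2485569/103885783 ≈ -0.023926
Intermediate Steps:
U(C, F) = F - 2097*C*F (U(C, F) = -2097*C*F + F = F - 2097*C*F)
B(r) = 2*r² (B(r) = r*(2*r) = 2*r²)
((541*840 + B(32)) + Q)/(1435113 + U(t(-43), -1168)) = ((541*840 + 2*32²) + 2029081)/(1435113 - 1168*(1 - 2097*(-43))) = ((454440 + 2*1024) + 2029081)/(1435113 - 1168*(1 + 90171)) = ((454440 + 2048) + 2029081)/(1435113 - 1168*90172) = (456488 + 2029081)/(1435113 - 105320896) = 2485569/(-103885783) = 2485569*(-1/103885783) = -2485569/103885783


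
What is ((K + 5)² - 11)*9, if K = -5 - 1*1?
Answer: -90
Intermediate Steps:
K = -6 (K = -5 - 1 = -6)
((K + 5)² - 11)*9 = ((-6 + 5)² - 11)*9 = ((-1)² - 11)*9 = (1 - 11)*9 = -10*9 = -90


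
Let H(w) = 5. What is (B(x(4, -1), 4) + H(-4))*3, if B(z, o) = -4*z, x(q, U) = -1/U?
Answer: 3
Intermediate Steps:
(B(x(4, -1), 4) + H(-4))*3 = (-(-4)/(-1) + 5)*3 = (-(-4)*(-1) + 5)*3 = (-4*1 + 5)*3 = (-4 + 5)*3 = 1*3 = 3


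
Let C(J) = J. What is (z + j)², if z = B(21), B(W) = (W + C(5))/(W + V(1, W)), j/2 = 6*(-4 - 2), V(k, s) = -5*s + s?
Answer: 20811844/3969 ≈ 5243.6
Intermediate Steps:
V(k, s) = -4*s
j = -72 (j = 2*(6*(-4 - 2)) = 2*(6*(-6)) = 2*(-36) = -72)
B(W) = -(5 + W)/(3*W) (B(W) = (W + 5)/(W - 4*W) = (5 + W)/((-3*W)) = (5 + W)*(-1/(3*W)) = -(5 + W)/(3*W))
z = -26/63 (z = (⅓)*(-5 - 1*21)/21 = (⅓)*(1/21)*(-5 - 21) = (⅓)*(1/21)*(-26) = -26/63 ≈ -0.41270)
(z + j)² = (-26/63 - 72)² = (-4562/63)² = 20811844/3969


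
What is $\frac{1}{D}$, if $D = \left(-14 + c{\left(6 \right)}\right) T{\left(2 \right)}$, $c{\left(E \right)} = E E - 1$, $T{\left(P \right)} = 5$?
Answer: $\frac{1}{105} \approx 0.0095238$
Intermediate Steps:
$c{\left(E \right)} = -1 + E^{2}$ ($c{\left(E \right)} = E^{2} - 1 = -1 + E^{2}$)
$D = 105$ ($D = \left(-14 - \left(1 - 6^{2}\right)\right) 5 = \left(-14 + \left(-1 + 36\right)\right) 5 = \left(-14 + 35\right) 5 = 21 \cdot 5 = 105$)
$\frac{1}{D} = \frac{1}{105}$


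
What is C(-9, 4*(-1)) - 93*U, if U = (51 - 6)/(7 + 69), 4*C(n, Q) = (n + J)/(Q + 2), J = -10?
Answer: -8009/152 ≈ -52.691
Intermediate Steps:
C(n, Q) = (-10 + n)/(4*(2 + Q)) (C(n, Q) = ((n - 10)/(Q + 2))/4 = ((-10 + n)/(2 + Q))/4 = (-10 + n)/(4*(2 + Q)))
U = 45/76 ≈ 0.59210
C(-9, 4*(-1)) - 93*U = (-10 - 9)/(4*(2 + 4*(-1))) - 93*45/76 = (¼)*(-19)/(2 - 4) - 4185/76 = (¼)*(-19)/(-2) - 4185/76 = (¼)*(-½)*(-19) - 4185/76 = 19/8 - 4185/76 = -8009/152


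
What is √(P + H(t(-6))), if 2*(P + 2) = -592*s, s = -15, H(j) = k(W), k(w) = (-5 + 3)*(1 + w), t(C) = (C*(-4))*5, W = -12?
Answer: 2*√1115 ≈ 66.783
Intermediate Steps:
t(C) = -20*C (t(C) = -4*C*5 = -20*C)
k(w) = -2 - 2*w (k(w) = -2*(1 + w) = -2 - 2*w)
H(j) = 22 (H(j) = -2 - 2*(-12) = -2 + 24 = 22)
P = 4438 (P = -2 + (-592*(-15))/2 = -2 + (½)*8880 = -2 + 4440 = 4438)
√(P + H(t(-6))) = √(4438 + 22) = √4460 = 2*√1115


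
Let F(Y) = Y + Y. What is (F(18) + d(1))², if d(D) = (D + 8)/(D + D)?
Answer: 6561/4 ≈ 1640.3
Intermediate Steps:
F(Y) = 2*Y
d(D) = (8 + D)/(2*D) (d(D) = (8 + D)/((2*D)) = (8 + D)*(1/(2*D)) = (8 + D)/(2*D))
(F(18) + d(1))² = (2*18 + (½)*(8 + 1)/1)² = (36 + (½)*1*9)² = (36 + 9/2)² = (81/2)² = 6561/4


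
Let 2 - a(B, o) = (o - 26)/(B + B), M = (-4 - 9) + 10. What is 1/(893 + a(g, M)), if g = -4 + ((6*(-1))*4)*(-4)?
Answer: 184/164709 ≈ 0.0011171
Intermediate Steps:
g = 92 (g = -4 - 6*4*(-4) = -4 - 24*(-4) = -4 + 96 = 92)
M = -3 (M = -13 + 10 = -3)
a(B, o) = 2 - (-26 + o)/(2*B) (a(B, o) = 2 - (o - 26)/(B + B) = 2 - (-26 + o)/(2*B))
1/(893 + a(g, M)) = 1/(893 + (1/2)*(26 - 1*(-3) + 4*92)/92) = 1/(893 + (1/2)*(1/92)*(26 + 3 + 368)) = 1/(893 + (1/2)*(1/92)*397) = 1/(893 + 397/184) = 1/(164709/184) = 184/164709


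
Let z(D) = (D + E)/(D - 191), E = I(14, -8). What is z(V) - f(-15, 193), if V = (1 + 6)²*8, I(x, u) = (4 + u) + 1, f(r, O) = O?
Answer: -38404/201 ≈ -191.06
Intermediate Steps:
I(x, u) = 5 + u
E = -3 (E = 5 - 8 = -3)
V = 392 (V = 7²*8 = 49*8 = 392)
z(D) = (-3 + D)/(-191 + D) (z(D) = (D - 3)/(D - 191) = (-3 + D)/(-191 + D))
z(V) - f(-15, 193) = (-3 + 392)/(-191 + 392) - 1*193 = 389/201 - 193 = -38404/201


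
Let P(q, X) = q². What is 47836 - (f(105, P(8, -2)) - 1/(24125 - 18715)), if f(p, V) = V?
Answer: 258446521/5410 ≈ 47772.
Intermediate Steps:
47836 - (f(105, P(8, -2)) - 1/(24125 - 18715)) = 47836 - (8² - 1/(24125 - 18715)) = 47836 - (64 - 1/5410) = 47836 - 1*346239/5410 = 47836 - 346239/5410 = 258446521/5410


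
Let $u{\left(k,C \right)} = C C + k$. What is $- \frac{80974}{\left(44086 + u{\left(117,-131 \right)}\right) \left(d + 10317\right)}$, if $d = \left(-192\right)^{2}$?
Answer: $- \frac{40487}{1447607442} \approx -2.7968 \cdot 10^{-5}$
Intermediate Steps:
$u{\left(k,C \right)} = k + C^{2}$ ($u{\left(k,C \right)} = C^{2} + k = k + C^{2}$)
$d = 36864$
$- \frac{80974}{\left(44086 + u{\left(117,-131 \right)}\right) \left(d + 10317\right)} = - \frac{80974}{\left(44086 + \left(117 + \left(-131\right)^{2}\right)\right) \left(36864 + 10317\right)} = - \frac{80974}{\left(44086 + \left(117 + 17161\right)\right) 47181} = - \frac{80974}{\left(44086 + 17278\right) 47181} = - \frac{80974}{61364 \cdot 47181} = - \frac{80974}{2895214884} = \left(-80974\right) \frac{1}{2895214884} = - \frac{40487}{1447607442}$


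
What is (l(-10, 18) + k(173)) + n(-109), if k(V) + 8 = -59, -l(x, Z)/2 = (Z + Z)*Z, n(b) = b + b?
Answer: -1581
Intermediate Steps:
n(b) = 2*b
l(x, Z) = -4*Z² (l(x, Z) = -2*(Z + Z)*Z = -2*2*Z*Z = -4*Z²)
k(V) = -67 (k(V) = -8 - 59 = -67)
(l(-10, 18) + k(173)) + n(-109) = (-4*18² - 67) + 2*(-109) = (-4*324 - 67) - 218 = (-1296 - 67) - 218 = -1363 - 218 = -1581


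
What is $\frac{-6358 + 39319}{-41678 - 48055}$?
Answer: $- \frac{10987}{29911} \approx -0.36732$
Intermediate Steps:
$\frac{-6358 + 39319}{-41678 - 48055} = \frac{32961}{-89733} = 32961 \left(- \frac{1}{89733}\right) = - \frac{10987}{29911}$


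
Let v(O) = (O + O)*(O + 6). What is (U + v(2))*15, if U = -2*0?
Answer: 480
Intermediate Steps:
v(O) = 2*O*(6 + O) (v(O) = (2*O)*(6 + O) = 2*O*(6 + O))
U = 0 (U = -1*0 = 0)
(U + v(2))*15 = (0 + 2*2*(6 + 2))*15 = (0 + 2*2*8)*15 = (0 + 32)*15 = 32*15 = 480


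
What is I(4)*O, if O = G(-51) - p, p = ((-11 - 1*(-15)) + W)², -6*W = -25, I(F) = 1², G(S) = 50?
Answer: -601/36 ≈ -16.694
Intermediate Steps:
I(F) = 1
W = 25/6 (W = -⅙*(-25) = 25/6 ≈ 4.1667)
p = 2401/36 (p = ((-11 - 1*(-15)) + 25/6)² = ((-11 + 15) + 25/6)² = (4 + 25/6)² = (49/6)² = 2401/36 ≈ 66.694)
O = -601/36 (O = 50 - 1*2401/36 = 50 - 2401/36 = -601/36 ≈ -16.694)
I(4)*O = 1*(-601/36) = -601/36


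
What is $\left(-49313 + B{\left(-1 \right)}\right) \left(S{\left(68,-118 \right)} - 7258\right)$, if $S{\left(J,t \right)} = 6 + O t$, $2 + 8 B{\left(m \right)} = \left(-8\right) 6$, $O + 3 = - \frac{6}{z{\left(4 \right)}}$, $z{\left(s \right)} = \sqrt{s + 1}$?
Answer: $\frac{680408373}{2} - \frac{34918029 \sqrt{5}}{5} \approx 3.2459 \cdot 10^{8}$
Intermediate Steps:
$z{\left(s \right)} = \sqrt{1 + s}$
$O = -3 - \frac{6 \sqrt{5}}{5}$ ($O = -3 - \frac{6}{\sqrt{1 + 4}} = -3 - \frac{6}{\sqrt{5}} = -3 - 6 \frac{\sqrt{5}}{5} = -3 - \frac{6 \sqrt{5}}{5} \approx -5.6833$)
$B{\left(m \right)} = - \frac{25}{4}$ ($B{\left(m \right)} = - \frac{1}{4} + \frac{\left(-8\right) 6}{8} = - \frac{1}{4} + \frac{1}{8} \left(-48\right) = - \frac{1}{4} - 6 = - \frac{25}{4}$)
$S{\left(J,t \right)} = 6 + t \left(-3 - \frac{6 \sqrt{5}}{5}\right)$ ($S{\left(J,t \right)} = 6 + \left(-3 - \frac{6 \sqrt{5}}{5}\right) t = 6 + t \left(-3 - \frac{6 \sqrt{5}}{5}\right)$)
$\left(-49313 + B{\left(-1 \right)}\right) \left(S{\left(68,-118 \right)} - 7258\right) = \left(-49313 - \frac{25}{4}\right) \left(\left(6 - - \frac{354 \left(5 + 2 \sqrt{5}\right)}{5}\right) - 7258\right) = - \frac{197277 \left(\left(6 + \left(354 + \frac{708 \sqrt{5}}{5}\right)\right) - 7258\right)}{4} = - \frac{197277 \left(\left(360 + \frac{708 \sqrt{5}}{5}\right) - 7258\right)}{4} = - \frac{197277 \left(-6898 + \frac{708 \sqrt{5}}{5}\right)}{4} = \frac{680408373}{2} - \frac{34918029 \sqrt{5}}{5}$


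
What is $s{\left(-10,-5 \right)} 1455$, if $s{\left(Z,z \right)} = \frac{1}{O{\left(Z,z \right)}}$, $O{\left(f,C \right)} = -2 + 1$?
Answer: $-1455$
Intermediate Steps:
$O{\left(f,C \right)} = -1$
$s{\left(Z,z \right)} = -1$ ($s{\left(Z,z \right)} = \frac{1}{-1} = -1$)
$s{\left(-10,-5 \right)} 1455 = \left(-1\right) 1455 = -1455$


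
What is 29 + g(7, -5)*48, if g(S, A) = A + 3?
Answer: -67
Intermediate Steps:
g(S, A) = 3 + A
29 + g(7, -5)*48 = 29 + (3 - 5)*48 = 29 - 2*48 = 29 - 96 = -67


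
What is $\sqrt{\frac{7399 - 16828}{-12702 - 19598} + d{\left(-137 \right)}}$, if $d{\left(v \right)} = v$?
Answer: $\frac{i \sqrt{1426261733}}{3230} \approx 11.692 i$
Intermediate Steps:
$\sqrt{\frac{7399 - 16828}{-12702 - 19598} + d{\left(-137 \right)}} = \sqrt{\frac{7399 - 16828}{-12702 - 19598} - 137} = \sqrt{- \frac{9429}{-32300} - 137} = \sqrt{\left(-9429\right) \left(- \frac{1}{32300}\right) - 137} = \sqrt{\frac{9429}{32300} - 137} = \sqrt{- \frac{4415671}{32300}} = \frac{i \sqrt{1426261733}}{3230}$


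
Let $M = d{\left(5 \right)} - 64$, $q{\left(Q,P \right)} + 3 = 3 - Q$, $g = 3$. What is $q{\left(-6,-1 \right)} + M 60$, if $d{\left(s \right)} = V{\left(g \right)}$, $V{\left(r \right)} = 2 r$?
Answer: $-3474$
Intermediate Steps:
$d{\left(s \right)} = 6$ ($d{\left(s \right)} = 2 \cdot 3 = 6$)
$q{\left(Q,P \right)} = - Q$ ($q{\left(Q,P \right)} = -3 - \left(-3 + Q\right) = - Q$)
$M = -58$ ($M = 6 - 64 = -58$)
$q{\left(-6,-1 \right)} + M 60 = \left(-1\right) \left(-6\right) - 3480 = 6 - 3480 = -3474$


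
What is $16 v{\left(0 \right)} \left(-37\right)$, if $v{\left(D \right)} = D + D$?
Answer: $0$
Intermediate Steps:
$v{\left(D \right)} = 2 D$
$16 v{\left(0 \right)} \left(-37\right) = 16 \cdot 2 \cdot 0 \left(-37\right) = 16 \cdot 0 \left(-37\right) = 0 \left(-37\right) = 0$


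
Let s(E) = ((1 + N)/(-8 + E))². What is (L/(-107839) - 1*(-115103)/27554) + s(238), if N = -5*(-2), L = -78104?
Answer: 16757186600831/3417105176900 ≈ 4.9039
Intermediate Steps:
N = 10
s(E) = 121/(-8 + E)² (s(E) = ((1 + 10)/(-8 + E))² = (11/(-8 + E))² = 121/(-8 + E)²)
(L/(-107839) - 1*(-115103)/27554) + s(238) = (-78104/(-107839) - 1*(-115103)/27554) + 121/(-8 + 238)² = (-78104*(-1/107839) + 115103*(1/27554)) + 121/230² = (78104/107839 + 115103/27554) + 121*(1/52900) = 14564670033/2971395806 + 121/52900 = 16757186600831/3417105176900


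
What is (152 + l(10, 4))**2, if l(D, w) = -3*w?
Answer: 19600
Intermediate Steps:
(152 + l(10, 4))**2 = (152 - 3*4)**2 = (152 - 12)**2 = 140**2 = 19600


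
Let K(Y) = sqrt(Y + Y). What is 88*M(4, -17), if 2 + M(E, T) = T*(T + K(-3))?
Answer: 25256 - 1496*I*sqrt(6) ≈ 25256.0 - 3664.4*I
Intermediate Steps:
K(Y) = sqrt(2)*sqrt(Y) (K(Y) = sqrt(2*Y) = sqrt(2)*sqrt(Y))
M(E, T) = -2 + T*(T + I*sqrt(6)) (M(E, T) = -2 + T*(T + sqrt(2)*sqrt(-3)) = -2 + T*(T + sqrt(2)*(I*sqrt(3))) = -2 + T*(T + I*sqrt(6)))
88*M(4, -17) = 88*(-2 + (-17)**2 + I*(-17)*sqrt(6)) = 88*(-2 + 289 - 17*I*sqrt(6)) = 88*(287 - 17*I*sqrt(6)) = 25256 - 1496*I*sqrt(6)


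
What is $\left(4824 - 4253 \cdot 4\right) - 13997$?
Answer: $-26185$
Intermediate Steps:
$\left(4824 - 4253 \cdot 4\right) - 13997 = \left(4824 - 17012\right) - 13997 = -12188 - 13997 = -26185$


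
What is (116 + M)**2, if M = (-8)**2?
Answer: 32400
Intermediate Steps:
M = 64
(116 + M)**2 = (116 + 64)**2 = 180**2 = 32400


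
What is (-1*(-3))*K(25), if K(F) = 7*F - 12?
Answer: 489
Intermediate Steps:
K(F) = -12 + 7*F
(-1*(-3))*K(25) = (-1*(-3))*(-12 + 7*25) = 3*(-12 + 175) = 3*163 = 489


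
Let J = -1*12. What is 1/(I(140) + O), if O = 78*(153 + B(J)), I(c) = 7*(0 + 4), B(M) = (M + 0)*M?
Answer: 1/23194 ≈ 4.3115e-5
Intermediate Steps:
J = -12
B(M) = M² (B(M) = M*M = M²)
I(c) = 28 (I(c) = 7*4 = 28)
O = 23166 (O = 78*(153 + (-12)²) = 78*(153 + 144) = 78*297 = 23166)
1/(I(140) + O) = 1/(28 + 23166) = 1/23194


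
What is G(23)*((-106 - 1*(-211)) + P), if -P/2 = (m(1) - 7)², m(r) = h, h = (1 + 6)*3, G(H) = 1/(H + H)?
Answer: -287/46 ≈ -6.2391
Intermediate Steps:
G(H) = 1/(2*H)
h = 21 (h = 7*3 = 21)
m(r) = 21
P = -392 (P = -2*(21 - 7)² = -2*14² = -2*196 = -392)
G(23)*((-106 - 1*(-211)) + P) = ((½)/23)*((-106 - 1*(-211)) - 392) = ((½)*(1/23))*((-106 + 211) - 392) = (105 - 392)/46 = (1/46)*(-287) = -287/46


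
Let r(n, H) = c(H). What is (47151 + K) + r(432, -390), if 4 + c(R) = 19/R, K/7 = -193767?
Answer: -510596599/390 ≈ -1.3092e+6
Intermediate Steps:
K = -1356369 (K = 7*(-193767) = -1356369)
c(R) = -4 + 19/R
r(n, H) = -4 + 19/H
(47151 + K) + r(432, -390) = (47151 - 1356369) + (-4 + 19/(-390)) = -1309218 + (-4 + 19*(-1/390)) = -1309218 + (-4 - 19/390) = -1309218 - 1579/390 = -510596599/390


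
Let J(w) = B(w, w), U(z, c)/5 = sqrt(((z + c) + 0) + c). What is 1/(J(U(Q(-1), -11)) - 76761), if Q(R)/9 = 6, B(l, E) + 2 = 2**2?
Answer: -1/76759 ≈ -1.3028e-5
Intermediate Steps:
B(l, E) = 2 (B(l, E) = -2 + 2**2 = -2 + 4 = 2)
Q(R) = 54 (Q(R) = 9*6 = 54)
U(z, c) = 5*sqrt(z + 2*c) (U(z, c) = 5*sqrt(((z + c) + 0) + c) = 5*sqrt(((c + z) + 0) + c) = 5*sqrt((c + z) + c) = 5*sqrt(z + 2*c))
J(w) = 2
1/(J(U(Q(-1), -11)) - 76761) = 1/(2 - 76761) = 1/(-76759) = -1/76759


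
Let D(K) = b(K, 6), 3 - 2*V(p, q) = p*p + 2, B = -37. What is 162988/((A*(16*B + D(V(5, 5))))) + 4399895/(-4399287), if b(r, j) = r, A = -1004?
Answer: -487783934191/666949506348 ≈ -0.73137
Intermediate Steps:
V(p, q) = ½ - p²/2 (V(p, q) = 3/2 - (p*p + 2)/2 = 3/2 - (p² + 2)/2 = 3/2 - (2 + p²)/2 = 3/2 + (-1 - p²/2) = ½ - p²/2)
D(K) = K
162988/((A*(16*B + D(V(5, 5))))) + 4399895/(-4399287) = 162988/((-1004*(16*(-37) + (½ - ½*5²)))) + 4399895/(-4399287) = 162988/((-1004*(-592 + (½ - ½*25)))) + 4399895*(-1/4399287) = 162988/((-1004*(-592 + (½ - 25/2)))) - 4399895/4399287 = 162988/((-1004*(-592 - 12))) - 4399895/4399287 = 162988/((-1004*(-604))) - 4399895/4399287 = 162988/606416 - 4399895/4399287 = 162988*(1/606416) - 4399895/4399287 = 40747/151604 - 4399895/4399287 = -487783934191/666949506348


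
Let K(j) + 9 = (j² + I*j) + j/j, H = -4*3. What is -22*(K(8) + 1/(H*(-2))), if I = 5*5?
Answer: -67595/12 ≈ -5632.9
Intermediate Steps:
H = -12
I = 25
K(j) = -8 + j² + 25*j (K(j) = -9 + ((j² + 25*j) + j/j) = -9 + ((j² + 25*j) + 1) = -9 + (1 + j² + 25*j) = -8 + j² + 25*j)
-22*(K(8) + 1/(H*(-2))) = -22*((-8 + 8² + 25*8) + 1/(-12*(-2))) = -22*((-8 + 64 + 200) + 1/24) = -22*(256 + 1/24) = -22*6145/24 = -67595/12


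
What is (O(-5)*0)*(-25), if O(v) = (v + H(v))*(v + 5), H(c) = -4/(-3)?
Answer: 0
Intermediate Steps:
H(c) = 4/3 (H(c) = -4*(-⅓) = 4/3)
O(v) = (5 + v)*(4/3 + v) (O(v) = (v + 4/3)*(v + 5) = (4/3 + v)*(5 + v) = (5 + v)*(4/3 + v))
(O(-5)*0)*(-25) = ((20/3 + (-5)² + (19/3)*(-5))*0)*(-25) = ((20/3 + 25 - 95/3)*0)*(-25) = (0*0)*(-25) = 0*(-25) = 0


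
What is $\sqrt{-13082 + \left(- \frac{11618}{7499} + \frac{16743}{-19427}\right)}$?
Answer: $\frac{i \sqrt{277697755038148639917}}{145683073} \approx 114.39 i$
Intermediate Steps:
$\sqrt{-13082 + \left(- \frac{11618}{7499} + \frac{16743}{-19427}\right)} = \sqrt{-13082 + \left(\left(-11618\right) \frac{1}{7499} + 16743 \left(- \frac{1}{19427}\right)\right)} = \sqrt{-13082 - \frac{351258643}{145683073}} = \sqrt{- \frac{1906177219629}{145683073}} = \frac{i \sqrt{277697755038148639917}}{145683073}$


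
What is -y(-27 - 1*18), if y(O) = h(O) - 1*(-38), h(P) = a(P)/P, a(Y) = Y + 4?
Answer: -1751/45 ≈ -38.911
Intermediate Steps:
a(Y) = 4 + Y
h(P) = (4 + P)/P
y(O) = 38 + (4 + O)/O (y(O) = (4 + O)/O - 1*(-38) = (4 + O)/O + 38 = 38 + (4 + O)/O)
-y(-27 - 1*18) = -(39 + 4/(-27 - 1*18)) = -(39 + 4/(-27 - 18)) = -(39 + 4/(-45)) = -(39 + 4*(-1/45)) = -(39 - 4/45) = -1*1751/45 = -1751/45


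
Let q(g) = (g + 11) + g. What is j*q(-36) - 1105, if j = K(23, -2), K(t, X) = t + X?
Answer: -2386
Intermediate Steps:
K(t, X) = X + t
q(g) = 11 + 2*g (q(g) = (11 + g) + g = 11 + 2*g)
j = 21 (j = -2 + 23 = 21)
j*q(-36) - 1105 = 21*(11 + 2*(-36)) - 1105 = 21*(11 - 72) - 1105 = 21*(-61) - 1105 = -1281 - 1105 = -2386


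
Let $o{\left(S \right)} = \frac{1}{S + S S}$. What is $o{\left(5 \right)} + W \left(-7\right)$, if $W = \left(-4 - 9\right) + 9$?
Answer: $\frac{841}{30} \approx 28.033$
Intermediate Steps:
$W = -4$ ($W = -13 + 9 = -4$)
$o{\left(S \right)} = \frac{1}{S + S^{2}}$
$o{\left(5 \right)} + W \left(-7\right) = \frac{1}{5 \left(1 + 5\right)} - -28 = \frac{1}{5 \cdot 6} + 28 = \frac{1}{5} \cdot \frac{1}{6} + 28 = \frac{1}{30} + 28 = \frac{841}{30}$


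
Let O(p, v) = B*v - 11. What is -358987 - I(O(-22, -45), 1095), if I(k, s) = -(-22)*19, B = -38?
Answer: -359405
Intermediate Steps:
O(p, v) = -11 - 38*v (O(p, v) = -38*v - 11 = -11 - 38*v)
I(k, s) = 418 (I(k, s) = -1*(-418) = 418)
-358987 - I(O(-22, -45), 1095) = -358987 - 1*418 = -358987 - 418 = -359405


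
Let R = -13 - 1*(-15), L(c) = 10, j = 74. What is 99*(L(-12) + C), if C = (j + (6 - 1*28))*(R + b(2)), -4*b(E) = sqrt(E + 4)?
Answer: 11286 - 1287*sqrt(6) ≈ 8133.5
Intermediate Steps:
R = 2 (R = -13 + 15 = 2)
b(E) = -sqrt(4 + E)/4 (b(E) = -sqrt(E + 4)/4 = -sqrt(4 + E)/4)
C = 104 - 13*sqrt(6) (C = (74 + (6 - 1*28))*(2 - sqrt(4 + 2)/4) = (74 + (6 - 28))*(2 - sqrt(6)/4) = (74 - 22)*(2 - sqrt(6)/4) = 52*(2 - sqrt(6)/4) = 104 - 13*sqrt(6) ≈ 72.157)
99*(L(-12) + C) = 99*(10 + (104 - 13*sqrt(6))) = 99*(114 - 13*sqrt(6)) = 11286 - 1287*sqrt(6)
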